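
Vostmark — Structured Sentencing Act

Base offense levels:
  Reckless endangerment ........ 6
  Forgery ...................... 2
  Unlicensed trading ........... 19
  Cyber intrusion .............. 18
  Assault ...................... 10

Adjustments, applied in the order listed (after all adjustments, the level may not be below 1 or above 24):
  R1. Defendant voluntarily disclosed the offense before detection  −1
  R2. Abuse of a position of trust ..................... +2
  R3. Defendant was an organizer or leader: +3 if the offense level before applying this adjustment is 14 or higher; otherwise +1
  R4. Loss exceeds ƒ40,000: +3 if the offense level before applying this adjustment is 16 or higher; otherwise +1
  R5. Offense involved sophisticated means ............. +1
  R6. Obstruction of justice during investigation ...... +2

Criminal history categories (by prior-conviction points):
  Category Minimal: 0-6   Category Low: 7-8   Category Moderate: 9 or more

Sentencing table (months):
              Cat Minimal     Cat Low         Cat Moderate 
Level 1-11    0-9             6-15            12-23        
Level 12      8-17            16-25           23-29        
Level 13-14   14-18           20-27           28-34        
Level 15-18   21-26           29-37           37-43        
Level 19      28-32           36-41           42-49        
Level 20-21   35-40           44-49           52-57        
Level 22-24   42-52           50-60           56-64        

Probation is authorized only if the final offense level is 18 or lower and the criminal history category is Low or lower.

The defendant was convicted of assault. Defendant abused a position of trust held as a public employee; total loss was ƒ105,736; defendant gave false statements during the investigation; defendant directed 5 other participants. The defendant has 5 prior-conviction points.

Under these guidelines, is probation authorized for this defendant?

Base offense level for assault: 10.
R2 applies: 10 + 2 = 12.
R3 applies (level before this adjustment is 12 < 14, so +1): 12 + 1 = 13.
R4 applies (level before this adjustment is 13 < 16, so +1): 13 + 1 = 14.
R6 applies: 14 + 2 = 16.
Final offense level: 16.
Criminal history: 5 prior points → Category Minimal (0-6).
Level 16 falls in the 15-18 band.
Grid: Level 15-18 × Category Minimal = 21-26 months.
Probation check: level 16 ≤ 18 and category Minimal ≤ Low → eligible.

Yes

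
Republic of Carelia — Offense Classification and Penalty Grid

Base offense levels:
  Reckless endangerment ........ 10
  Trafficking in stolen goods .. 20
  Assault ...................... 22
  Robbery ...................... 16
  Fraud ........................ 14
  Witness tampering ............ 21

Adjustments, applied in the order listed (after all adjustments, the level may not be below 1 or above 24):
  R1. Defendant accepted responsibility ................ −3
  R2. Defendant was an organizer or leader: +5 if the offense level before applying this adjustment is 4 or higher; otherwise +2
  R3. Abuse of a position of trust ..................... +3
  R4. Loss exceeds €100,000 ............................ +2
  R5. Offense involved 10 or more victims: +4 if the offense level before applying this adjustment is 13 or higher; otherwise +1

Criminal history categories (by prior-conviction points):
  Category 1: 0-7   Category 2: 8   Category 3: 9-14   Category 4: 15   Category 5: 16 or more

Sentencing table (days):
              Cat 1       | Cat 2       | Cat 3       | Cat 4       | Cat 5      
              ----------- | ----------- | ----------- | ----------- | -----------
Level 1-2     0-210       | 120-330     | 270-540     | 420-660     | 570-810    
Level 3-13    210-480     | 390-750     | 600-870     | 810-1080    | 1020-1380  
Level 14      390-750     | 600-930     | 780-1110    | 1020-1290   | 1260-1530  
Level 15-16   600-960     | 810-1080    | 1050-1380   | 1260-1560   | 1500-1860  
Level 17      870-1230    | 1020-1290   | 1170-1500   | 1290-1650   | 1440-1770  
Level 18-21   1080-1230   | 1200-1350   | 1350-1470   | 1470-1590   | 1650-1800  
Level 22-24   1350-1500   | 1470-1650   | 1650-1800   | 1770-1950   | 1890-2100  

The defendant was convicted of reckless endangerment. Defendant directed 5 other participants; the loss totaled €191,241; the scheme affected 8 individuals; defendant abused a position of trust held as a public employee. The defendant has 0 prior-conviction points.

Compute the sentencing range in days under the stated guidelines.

1080-1230 days

Base offense level for reckless endangerment: 10.
R1 does not apply.
R2 applies (level before this adjustment is 10 ≥ 4, so +5): 10 + 5 = 15.
R3 applies: 15 + 3 = 18.
R4 applies: 18 + 2 = 20.
Final offense level: 20.
Criminal history: 0 prior points → Category 1 (0-7).
Level 20 falls in the 18-21 band.
Grid: Level 18-21 × Category 1 = 1080-1230 days.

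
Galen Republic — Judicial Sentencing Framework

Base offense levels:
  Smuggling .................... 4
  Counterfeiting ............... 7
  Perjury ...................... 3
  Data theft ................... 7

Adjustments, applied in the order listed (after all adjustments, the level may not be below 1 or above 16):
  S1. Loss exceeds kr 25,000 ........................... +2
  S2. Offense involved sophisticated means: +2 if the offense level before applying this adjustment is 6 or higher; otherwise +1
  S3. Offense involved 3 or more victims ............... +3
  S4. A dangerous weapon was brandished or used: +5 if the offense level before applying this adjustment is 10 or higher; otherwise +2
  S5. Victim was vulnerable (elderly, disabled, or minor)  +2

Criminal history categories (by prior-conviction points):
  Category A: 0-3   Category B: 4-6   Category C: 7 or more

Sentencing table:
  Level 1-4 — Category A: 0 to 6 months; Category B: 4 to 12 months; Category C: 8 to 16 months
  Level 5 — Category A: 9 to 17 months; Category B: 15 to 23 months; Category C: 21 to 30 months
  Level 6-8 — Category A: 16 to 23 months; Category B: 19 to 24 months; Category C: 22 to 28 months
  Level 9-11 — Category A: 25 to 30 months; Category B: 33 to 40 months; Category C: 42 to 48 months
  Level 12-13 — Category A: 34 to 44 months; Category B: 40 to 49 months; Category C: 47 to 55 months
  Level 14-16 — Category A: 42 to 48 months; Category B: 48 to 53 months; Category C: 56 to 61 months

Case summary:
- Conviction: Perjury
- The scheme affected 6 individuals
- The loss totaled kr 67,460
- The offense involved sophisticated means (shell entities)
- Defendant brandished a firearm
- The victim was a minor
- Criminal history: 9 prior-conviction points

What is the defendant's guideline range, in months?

Base offense level for perjury: 3.
S1 applies: 3 + 2 = 5.
S2 applies (level before this adjustment is 5 < 6, so +1): 5 + 1 = 6.
S3 applies: 6 + 3 = 9.
S4 applies (level before this adjustment is 9 < 10, so +2): 9 + 2 = 11.
S5 applies: 11 + 2 = 13.
Final offense level: 13.
Criminal history: 9 prior points → Category C (7+).
Level 13 falls in the 12-13 band.
Grid: Level 12-13 × Category C = 47-55 months.

47-55 months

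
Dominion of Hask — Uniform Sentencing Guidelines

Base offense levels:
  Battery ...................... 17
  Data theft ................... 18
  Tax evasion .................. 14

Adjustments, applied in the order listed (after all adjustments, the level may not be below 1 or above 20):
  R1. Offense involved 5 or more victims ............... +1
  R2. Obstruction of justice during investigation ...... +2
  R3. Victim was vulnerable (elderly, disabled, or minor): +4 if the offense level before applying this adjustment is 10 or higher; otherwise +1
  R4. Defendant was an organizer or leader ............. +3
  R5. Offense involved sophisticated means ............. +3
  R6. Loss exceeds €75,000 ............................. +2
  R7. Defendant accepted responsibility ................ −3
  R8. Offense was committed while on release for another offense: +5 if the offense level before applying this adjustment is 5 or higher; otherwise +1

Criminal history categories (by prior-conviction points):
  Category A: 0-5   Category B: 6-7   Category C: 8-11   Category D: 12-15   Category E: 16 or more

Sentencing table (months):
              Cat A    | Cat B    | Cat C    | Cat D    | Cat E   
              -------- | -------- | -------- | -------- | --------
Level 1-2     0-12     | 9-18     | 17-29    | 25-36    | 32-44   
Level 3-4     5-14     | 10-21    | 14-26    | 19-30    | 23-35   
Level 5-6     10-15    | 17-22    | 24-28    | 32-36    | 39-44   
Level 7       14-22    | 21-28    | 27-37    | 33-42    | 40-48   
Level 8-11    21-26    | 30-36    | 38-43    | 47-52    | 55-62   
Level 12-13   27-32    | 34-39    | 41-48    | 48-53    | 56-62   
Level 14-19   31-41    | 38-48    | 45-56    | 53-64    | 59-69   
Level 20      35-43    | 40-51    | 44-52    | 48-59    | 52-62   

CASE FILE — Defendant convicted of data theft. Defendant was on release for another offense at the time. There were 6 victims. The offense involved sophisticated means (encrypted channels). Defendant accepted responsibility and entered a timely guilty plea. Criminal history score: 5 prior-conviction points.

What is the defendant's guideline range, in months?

35-43 months

Base offense level for data theft: 18.
R1 applies: 18 + 1 = 19.
R3 does not apply.
R4 does not apply.
R5 applies: 19 + 3 = 22.
R7 applies: 22 − 3 = 19.
R8 applies (level before this adjustment is 19 ≥ 5, so +5): 19 + 5 = 24.
Level 24 exceeds the maximum of 20; capped at 20.
Final offense level: 20.
Criminal history: 5 prior points → Category A (0-5).
Level 20 falls in the 20 band.
Grid: Level 20 × Category A = 35-43 months.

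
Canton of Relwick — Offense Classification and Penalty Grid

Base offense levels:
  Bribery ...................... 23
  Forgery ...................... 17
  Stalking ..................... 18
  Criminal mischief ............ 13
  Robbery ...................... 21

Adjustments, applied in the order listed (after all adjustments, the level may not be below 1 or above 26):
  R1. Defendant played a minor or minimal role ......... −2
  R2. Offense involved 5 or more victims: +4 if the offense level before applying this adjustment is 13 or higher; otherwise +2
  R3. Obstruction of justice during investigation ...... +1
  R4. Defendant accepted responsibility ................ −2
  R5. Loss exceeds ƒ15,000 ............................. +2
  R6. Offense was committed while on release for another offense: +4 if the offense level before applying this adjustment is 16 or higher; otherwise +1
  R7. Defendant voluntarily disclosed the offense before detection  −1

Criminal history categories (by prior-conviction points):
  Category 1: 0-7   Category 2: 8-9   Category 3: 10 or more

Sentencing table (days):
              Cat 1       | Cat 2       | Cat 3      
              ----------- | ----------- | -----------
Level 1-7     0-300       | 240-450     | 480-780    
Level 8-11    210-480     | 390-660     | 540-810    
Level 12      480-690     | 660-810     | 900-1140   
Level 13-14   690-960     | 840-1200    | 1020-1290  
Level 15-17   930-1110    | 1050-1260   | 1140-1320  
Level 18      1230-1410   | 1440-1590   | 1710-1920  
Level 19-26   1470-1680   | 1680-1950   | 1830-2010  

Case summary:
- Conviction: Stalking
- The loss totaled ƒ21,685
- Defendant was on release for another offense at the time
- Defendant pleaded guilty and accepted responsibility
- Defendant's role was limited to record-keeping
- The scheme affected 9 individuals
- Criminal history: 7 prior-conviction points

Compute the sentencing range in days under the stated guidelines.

Base offense level for stalking: 18.
R1 applies: 18 − 2 = 16.
R2 applies (level before this adjustment is 16 ≥ 13, so +4): 16 + 4 = 20.
R4 applies: 20 − 2 = 18.
R5 applies: 18 + 2 = 20.
R6 applies (level before this adjustment is 20 ≥ 16, so +4): 20 + 4 = 24.
Final offense level: 24.
Criminal history: 7 prior points → Category 1 (0-7).
Level 24 falls in the 19-26 band.
Grid: Level 19-26 × Category 1 = 1470-1680 days.

1470-1680 days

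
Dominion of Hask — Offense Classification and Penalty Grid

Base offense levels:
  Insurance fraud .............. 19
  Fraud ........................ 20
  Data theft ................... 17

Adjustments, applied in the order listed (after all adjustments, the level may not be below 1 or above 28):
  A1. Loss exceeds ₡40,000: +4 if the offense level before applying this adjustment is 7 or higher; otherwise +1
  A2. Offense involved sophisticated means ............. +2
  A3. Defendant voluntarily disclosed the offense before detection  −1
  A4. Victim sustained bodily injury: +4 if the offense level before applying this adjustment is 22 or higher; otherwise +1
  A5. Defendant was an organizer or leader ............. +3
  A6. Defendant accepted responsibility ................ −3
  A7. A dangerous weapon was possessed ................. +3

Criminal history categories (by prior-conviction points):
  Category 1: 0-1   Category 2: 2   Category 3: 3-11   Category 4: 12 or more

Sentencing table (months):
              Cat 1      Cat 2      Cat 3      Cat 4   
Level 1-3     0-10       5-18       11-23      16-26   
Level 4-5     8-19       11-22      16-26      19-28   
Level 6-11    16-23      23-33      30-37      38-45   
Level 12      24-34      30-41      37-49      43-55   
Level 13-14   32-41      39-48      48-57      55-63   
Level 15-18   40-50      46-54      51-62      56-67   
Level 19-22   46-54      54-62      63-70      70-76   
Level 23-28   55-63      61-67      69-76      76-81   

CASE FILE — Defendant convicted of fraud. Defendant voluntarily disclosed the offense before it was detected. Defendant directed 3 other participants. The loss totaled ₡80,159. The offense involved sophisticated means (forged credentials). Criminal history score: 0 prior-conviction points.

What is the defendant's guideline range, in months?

55-63 months

Base offense level for fraud: 20.
A1 applies (level before this adjustment is 20 ≥ 7, so +4): 20 + 4 = 24.
A2 applies: 24 + 2 = 26.
A3 applies: 26 − 1 = 25.
A5 applies: 25 + 3 = 28.
A6 does not apply.
A7 does not apply.
Final offense level: 28.
Criminal history: 0 prior points → Category 1 (0-1).
Level 28 falls in the 23-28 band.
Grid: Level 23-28 × Category 1 = 55-63 months.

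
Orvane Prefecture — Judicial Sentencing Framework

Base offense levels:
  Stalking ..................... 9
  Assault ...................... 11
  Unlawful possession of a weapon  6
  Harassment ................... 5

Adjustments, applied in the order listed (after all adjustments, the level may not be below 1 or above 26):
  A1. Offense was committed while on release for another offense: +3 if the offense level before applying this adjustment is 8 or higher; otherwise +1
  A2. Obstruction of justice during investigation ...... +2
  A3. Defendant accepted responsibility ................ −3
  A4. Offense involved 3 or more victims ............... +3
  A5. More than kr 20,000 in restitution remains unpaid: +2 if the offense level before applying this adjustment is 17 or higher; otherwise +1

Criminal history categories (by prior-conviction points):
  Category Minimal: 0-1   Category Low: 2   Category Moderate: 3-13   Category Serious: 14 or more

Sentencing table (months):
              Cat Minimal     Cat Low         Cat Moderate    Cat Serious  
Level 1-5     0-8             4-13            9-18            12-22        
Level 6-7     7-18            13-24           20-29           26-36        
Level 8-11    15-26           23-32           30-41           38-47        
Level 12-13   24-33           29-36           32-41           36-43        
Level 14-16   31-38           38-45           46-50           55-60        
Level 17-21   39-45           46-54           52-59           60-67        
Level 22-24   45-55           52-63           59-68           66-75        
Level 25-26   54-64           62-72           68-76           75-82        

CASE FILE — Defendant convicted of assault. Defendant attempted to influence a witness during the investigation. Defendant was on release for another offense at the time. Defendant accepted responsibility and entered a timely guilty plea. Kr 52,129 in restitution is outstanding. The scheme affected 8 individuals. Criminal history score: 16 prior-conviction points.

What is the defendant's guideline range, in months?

Base offense level for assault: 11.
A1 applies (level before this adjustment is 11 ≥ 8, so +3): 11 + 3 = 14.
A2 applies: 14 + 2 = 16.
A3 applies: 16 − 3 = 13.
A4 applies: 13 + 3 = 16.
A5 applies (level before this adjustment is 16 < 17, so +1): 16 + 1 = 17.
Final offense level: 17.
Criminal history: 16 prior points → Category Serious (14+).
Level 17 falls in the 17-21 band.
Grid: Level 17-21 × Category Serious = 60-67 months.

60-67 months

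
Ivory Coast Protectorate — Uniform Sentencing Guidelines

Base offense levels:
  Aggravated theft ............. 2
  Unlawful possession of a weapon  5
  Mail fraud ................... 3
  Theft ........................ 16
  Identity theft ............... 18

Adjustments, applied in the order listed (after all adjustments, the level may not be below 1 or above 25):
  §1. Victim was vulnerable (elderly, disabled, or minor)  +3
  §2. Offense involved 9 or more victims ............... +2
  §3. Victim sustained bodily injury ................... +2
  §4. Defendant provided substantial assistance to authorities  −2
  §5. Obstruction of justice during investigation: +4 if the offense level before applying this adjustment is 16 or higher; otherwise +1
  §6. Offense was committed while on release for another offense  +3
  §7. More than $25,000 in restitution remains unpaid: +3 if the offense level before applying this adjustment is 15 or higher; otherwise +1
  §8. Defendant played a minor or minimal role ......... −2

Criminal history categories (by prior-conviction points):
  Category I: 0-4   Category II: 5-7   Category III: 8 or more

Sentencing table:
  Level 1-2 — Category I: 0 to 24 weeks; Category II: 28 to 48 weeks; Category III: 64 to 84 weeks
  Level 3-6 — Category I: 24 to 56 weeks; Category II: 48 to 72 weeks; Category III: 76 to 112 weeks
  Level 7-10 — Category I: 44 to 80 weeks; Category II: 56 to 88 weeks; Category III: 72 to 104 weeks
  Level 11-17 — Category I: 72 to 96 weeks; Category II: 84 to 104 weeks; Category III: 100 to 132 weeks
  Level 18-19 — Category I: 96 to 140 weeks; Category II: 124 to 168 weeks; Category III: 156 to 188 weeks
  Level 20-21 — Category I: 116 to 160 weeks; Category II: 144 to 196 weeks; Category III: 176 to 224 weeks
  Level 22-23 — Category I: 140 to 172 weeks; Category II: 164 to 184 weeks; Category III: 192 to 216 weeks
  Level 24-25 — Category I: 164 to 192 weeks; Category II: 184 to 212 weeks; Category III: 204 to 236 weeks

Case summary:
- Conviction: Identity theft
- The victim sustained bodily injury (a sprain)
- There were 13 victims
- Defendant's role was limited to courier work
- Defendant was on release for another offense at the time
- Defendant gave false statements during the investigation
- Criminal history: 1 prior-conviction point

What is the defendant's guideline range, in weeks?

Base offense level for identity theft: 18.
§2 applies: 18 + 2 = 20.
§3 applies: 20 + 2 = 22.
§4 does not apply.
§5 applies (level before this adjustment is 22 ≥ 16, so +4): 22 + 4 = 26.
§6 applies: 26 + 3 = 29.
§7 does not apply.
§8 applies: 29 − 2 = 27.
Level 27 exceeds the maximum of 25; capped at 25.
Final offense level: 25.
Criminal history: 1 prior point → Category I (0-4).
Level 25 falls in the 24-25 band.
Grid: Level 24-25 × Category I = 164-192 weeks.

164-192 weeks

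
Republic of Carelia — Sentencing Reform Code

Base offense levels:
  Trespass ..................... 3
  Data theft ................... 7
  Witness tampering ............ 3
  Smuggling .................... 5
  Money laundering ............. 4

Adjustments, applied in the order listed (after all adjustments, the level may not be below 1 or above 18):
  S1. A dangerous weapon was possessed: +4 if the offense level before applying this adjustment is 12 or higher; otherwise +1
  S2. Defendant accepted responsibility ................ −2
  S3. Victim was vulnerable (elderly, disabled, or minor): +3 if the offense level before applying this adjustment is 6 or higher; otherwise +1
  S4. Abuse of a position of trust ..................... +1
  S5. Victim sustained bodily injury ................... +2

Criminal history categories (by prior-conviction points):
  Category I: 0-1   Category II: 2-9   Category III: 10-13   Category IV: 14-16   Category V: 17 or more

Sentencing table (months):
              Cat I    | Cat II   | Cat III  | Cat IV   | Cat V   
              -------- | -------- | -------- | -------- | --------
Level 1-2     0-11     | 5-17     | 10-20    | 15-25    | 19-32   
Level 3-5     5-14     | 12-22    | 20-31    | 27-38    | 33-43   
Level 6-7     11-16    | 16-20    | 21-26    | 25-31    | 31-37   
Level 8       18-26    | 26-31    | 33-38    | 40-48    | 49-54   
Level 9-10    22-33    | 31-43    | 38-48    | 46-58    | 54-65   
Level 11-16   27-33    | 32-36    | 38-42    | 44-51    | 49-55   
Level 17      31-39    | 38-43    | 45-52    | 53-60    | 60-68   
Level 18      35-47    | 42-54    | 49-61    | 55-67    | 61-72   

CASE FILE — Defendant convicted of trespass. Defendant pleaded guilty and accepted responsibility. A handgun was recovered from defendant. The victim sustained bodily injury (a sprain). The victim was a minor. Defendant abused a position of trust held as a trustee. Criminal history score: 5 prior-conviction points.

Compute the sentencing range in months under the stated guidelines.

16-20 months

Base offense level for trespass: 3.
S1 applies (level before this adjustment is 3 < 12, so +1): 3 + 1 = 4.
S2 applies: 4 − 2 = 2.
S3 applies (level before this adjustment is 2 < 6, so +1): 2 + 1 = 3.
S4 applies: 3 + 1 = 4.
S5 applies: 4 + 2 = 6.
Final offense level: 6.
Criminal history: 5 prior points → Category II (2-9).
Level 6 falls in the 6-7 band.
Grid: Level 6-7 × Category II = 16-20 months.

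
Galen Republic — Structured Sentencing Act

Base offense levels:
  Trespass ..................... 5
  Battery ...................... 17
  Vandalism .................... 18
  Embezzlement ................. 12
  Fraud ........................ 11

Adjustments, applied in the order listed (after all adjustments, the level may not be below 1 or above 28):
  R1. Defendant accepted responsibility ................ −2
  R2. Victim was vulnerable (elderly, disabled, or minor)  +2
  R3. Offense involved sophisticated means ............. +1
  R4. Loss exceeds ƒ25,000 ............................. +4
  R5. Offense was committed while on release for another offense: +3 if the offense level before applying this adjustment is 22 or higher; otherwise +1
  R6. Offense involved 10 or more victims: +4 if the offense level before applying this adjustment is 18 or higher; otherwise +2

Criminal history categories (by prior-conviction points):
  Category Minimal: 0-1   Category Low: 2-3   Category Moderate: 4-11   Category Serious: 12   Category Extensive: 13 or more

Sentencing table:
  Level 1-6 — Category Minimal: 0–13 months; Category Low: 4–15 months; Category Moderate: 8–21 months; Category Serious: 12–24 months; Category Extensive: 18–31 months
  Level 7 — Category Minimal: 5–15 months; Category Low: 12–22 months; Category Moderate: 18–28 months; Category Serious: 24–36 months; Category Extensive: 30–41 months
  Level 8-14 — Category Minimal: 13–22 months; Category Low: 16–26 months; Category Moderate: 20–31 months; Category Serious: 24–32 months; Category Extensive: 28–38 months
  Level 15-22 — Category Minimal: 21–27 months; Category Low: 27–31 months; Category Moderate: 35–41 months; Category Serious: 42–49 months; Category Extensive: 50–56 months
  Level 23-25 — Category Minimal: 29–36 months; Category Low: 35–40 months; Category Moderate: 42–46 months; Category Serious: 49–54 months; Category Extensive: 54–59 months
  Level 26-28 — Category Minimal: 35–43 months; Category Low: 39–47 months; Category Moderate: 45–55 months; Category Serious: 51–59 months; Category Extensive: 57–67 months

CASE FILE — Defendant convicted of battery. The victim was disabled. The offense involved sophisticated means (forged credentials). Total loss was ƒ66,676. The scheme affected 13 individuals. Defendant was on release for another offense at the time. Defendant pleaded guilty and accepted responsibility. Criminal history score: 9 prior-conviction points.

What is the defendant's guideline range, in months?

45-55 months

Base offense level for battery: 17.
R1 applies: 17 − 2 = 15.
R2 applies: 15 + 2 = 17.
R3 applies: 17 + 1 = 18.
R4 applies: 18 + 4 = 22.
R5 applies (level before this adjustment is 22 ≥ 22, so +3): 22 + 3 = 25.
R6 applies (level before this adjustment is 25 ≥ 18, so +4): 25 + 4 = 29.
Level 29 exceeds the maximum of 28; capped at 28.
Final offense level: 28.
Criminal history: 9 prior points → Category Moderate (4-11).
Level 28 falls in the 26-28 band.
Grid: Level 26-28 × Category Moderate = 45-55 months.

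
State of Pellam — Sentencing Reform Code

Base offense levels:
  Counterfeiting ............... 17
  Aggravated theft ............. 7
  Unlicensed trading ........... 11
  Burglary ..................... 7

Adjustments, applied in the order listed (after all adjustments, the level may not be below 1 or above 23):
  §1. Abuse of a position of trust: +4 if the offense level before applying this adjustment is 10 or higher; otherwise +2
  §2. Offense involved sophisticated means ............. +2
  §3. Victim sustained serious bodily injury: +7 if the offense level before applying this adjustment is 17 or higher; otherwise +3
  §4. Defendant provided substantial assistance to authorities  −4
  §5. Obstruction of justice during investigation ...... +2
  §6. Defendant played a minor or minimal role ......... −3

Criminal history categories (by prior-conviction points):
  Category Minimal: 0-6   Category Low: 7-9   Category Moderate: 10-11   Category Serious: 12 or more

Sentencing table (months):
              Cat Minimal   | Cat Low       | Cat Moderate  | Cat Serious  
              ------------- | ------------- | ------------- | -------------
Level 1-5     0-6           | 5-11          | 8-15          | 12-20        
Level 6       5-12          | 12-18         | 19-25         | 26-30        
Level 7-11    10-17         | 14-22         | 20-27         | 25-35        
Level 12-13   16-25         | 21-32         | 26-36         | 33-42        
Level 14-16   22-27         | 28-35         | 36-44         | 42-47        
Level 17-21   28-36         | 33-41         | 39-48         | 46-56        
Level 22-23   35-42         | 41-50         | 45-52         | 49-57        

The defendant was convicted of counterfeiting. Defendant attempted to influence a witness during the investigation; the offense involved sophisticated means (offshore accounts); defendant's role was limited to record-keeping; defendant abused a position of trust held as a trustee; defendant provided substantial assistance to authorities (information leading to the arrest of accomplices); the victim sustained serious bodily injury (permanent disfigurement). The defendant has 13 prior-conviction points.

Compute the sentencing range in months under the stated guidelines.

49-57 months

Base offense level for counterfeiting: 17.
§1 applies (level before this adjustment is 17 ≥ 10, so +4): 17 + 4 = 21.
§2 applies: 21 + 2 = 23.
§3 applies (level before this adjustment is 23 ≥ 17, so +7): 23 + 7 = 30.
§4 applies: 30 − 4 = 26.
§5 applies: 26 + 2 = 28.
§6 applies: 28 − 3 = 25.
Level 25 exceeds the maximum of 23; capped at 23.
Final offense level: 23.
Criminal history: 13 prior points → Category Serious (12+).
Level 23 falls in the 22-23 band.
Grid: Level 22-23 × Category Serious = 49-57 months.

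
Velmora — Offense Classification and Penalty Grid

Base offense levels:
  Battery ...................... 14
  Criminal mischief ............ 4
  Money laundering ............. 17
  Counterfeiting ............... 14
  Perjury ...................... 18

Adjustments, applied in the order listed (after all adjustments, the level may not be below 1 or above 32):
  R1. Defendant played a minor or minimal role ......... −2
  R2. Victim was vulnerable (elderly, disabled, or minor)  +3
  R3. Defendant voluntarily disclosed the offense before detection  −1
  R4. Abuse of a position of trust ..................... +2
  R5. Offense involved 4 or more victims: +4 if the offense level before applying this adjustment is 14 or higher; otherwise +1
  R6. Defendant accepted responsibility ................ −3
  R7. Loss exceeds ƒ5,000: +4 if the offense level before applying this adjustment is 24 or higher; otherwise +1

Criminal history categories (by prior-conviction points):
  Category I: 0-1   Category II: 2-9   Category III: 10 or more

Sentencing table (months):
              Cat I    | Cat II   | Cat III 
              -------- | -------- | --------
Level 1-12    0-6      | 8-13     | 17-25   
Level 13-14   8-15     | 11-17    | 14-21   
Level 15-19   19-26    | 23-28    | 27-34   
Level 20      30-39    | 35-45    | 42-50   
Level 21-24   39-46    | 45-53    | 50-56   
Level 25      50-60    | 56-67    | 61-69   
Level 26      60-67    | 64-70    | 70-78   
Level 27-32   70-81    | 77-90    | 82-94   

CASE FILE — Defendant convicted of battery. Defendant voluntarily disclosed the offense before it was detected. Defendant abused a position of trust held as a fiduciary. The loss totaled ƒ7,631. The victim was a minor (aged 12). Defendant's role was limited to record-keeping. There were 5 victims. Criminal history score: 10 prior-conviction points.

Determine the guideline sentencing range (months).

50-56 months

Base offense level for battery: 14.
R1 applies: 14 − 2 = 12.
R2 applies: 12 + 3 = 15.
R3 applies: 15 − 1 = 14.
R4 applies: 14 + 2 = 16.
R5 applies (level before this adjustment is 16 ≥ 14, so +4): 16 + 4 = 20.
R7 applies (level before this adjustment is 20 < 24, so +1): 20 + 1 = 21.
Final offense level: 21.
Criminal history: 10 prior points → Category III (10+).
Level 21 falls in the 21-24 band.
Grid: Level 21-24 × Category III = 50-56 months.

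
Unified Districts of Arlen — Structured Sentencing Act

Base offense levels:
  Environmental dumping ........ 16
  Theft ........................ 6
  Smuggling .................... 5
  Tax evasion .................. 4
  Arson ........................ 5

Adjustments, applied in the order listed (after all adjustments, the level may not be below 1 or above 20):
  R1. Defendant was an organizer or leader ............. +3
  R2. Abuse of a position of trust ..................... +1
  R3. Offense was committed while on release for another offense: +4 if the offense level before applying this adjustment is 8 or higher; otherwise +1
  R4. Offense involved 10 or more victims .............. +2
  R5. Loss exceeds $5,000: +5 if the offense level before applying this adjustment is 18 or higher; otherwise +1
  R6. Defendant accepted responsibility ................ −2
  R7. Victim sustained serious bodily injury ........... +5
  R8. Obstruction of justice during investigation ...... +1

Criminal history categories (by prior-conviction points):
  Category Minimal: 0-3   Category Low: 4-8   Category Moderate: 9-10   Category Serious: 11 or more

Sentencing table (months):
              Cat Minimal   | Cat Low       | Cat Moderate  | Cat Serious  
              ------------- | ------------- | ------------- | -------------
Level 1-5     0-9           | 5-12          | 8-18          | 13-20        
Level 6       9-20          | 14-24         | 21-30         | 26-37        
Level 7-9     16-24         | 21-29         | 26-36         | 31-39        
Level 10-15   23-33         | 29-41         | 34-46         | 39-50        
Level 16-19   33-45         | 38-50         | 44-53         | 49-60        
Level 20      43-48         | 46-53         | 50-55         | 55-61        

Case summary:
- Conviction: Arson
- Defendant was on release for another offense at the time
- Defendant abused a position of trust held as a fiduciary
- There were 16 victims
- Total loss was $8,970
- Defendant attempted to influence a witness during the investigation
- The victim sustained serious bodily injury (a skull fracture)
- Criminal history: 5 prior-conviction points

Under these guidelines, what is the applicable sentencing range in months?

Base offense level for arson: 5.
R2 applies: 5 + 1 = 6.
R3 applies (level before this adjustment is 6 < 8, so +1): 6 + 1 = 7.
R4 applies: 7 + 2 = 9.
R5 applies (level before this adjustment is 9 < 18, so +1): 9 + 1 = 10.
R7 applies: 10 + 5 = 15.
R8 applies: 15 + 1 = 16.
Final offense level: 16.
Criminal history: 5 prior points → Category Low (4-8).
Level 16 falls in the 16-19 band.
Grid: Level 16-19 × Category Low = 38-50 months.

38-50 months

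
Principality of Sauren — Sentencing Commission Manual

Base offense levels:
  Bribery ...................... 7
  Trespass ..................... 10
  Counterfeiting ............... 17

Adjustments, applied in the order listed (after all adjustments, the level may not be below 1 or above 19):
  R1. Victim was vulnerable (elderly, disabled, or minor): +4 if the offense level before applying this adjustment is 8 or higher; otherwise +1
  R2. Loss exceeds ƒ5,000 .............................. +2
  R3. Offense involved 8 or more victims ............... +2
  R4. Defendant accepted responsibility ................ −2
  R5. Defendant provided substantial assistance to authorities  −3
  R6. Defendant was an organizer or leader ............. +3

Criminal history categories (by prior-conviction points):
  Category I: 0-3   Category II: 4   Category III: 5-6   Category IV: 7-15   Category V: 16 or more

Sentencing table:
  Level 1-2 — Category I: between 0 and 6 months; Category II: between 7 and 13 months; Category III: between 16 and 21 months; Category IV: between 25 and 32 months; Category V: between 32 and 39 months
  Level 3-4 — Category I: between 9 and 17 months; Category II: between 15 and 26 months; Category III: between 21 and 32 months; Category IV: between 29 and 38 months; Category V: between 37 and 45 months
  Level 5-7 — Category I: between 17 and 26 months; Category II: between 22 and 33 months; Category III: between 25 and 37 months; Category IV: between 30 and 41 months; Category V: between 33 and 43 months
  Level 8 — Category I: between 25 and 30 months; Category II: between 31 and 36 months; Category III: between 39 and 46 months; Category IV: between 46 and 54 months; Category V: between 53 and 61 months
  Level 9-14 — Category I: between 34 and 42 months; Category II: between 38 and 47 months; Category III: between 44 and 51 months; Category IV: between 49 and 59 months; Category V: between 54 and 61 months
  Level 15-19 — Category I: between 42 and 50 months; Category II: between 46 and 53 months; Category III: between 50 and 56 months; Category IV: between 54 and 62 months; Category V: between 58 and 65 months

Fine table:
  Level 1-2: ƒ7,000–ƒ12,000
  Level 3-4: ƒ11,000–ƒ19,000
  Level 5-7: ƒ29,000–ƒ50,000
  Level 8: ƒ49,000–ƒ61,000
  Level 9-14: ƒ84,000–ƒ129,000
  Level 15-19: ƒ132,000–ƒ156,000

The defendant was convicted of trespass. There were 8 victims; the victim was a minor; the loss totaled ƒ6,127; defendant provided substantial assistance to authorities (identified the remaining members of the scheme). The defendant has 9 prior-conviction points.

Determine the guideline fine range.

Base offense level for trespass: 10.
R1 applies (level before this adjustment is 10 ≥ 8, so +4): 10 + 4 = 14.
R2 applies: 14 + 2 = 16.
R3 applies: 16 + 2 = 18.
R5 applies: 18 − 3 = 15.
Final offense level: 15.
Level 15 falls in the 15-19 band.
Fine table: Level 15-19 → ƒ132,000–ƒ156,000.

ƒ132,000–ƒ156,000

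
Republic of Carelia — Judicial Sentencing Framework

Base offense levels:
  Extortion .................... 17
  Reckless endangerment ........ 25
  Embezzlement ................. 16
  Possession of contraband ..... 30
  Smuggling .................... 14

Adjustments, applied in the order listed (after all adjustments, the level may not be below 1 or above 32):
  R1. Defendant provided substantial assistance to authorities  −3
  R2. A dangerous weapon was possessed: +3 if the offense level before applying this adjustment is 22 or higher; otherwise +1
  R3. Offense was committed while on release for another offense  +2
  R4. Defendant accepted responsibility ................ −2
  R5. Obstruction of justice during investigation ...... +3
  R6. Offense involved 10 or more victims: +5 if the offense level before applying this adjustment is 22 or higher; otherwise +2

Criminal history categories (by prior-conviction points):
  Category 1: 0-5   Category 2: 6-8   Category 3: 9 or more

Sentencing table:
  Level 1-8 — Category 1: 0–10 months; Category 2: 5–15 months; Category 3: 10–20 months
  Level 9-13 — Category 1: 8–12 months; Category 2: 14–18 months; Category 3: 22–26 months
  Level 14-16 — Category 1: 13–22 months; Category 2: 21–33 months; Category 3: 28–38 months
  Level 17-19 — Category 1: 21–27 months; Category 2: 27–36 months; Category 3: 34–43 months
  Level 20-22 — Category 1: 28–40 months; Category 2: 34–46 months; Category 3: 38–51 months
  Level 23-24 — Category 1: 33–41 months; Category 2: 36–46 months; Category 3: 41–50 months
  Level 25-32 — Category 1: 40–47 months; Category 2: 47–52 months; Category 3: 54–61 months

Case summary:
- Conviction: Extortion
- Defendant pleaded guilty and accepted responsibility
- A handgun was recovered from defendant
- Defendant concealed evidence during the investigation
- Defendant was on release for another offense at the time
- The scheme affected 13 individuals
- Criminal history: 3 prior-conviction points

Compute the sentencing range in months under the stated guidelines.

33-41 months

Base offense level for extortion: 17.
R1 does not apply.
R2 applies (level before this adjustment is 17 < 22, so +1): 17 + 1 = 18.
R3 applies: 18 + 2 = 20.
R4 applies: 20 − 2 = 18.
R5 applies: 18 + 3 = 21.
R6 applies (level before this adjustment is 21 < 22, so +2): 21 + 2 = 23.
Final offense level: 23.
Criminal history: 3 prior points → Category 1 (0-5).
Level 23 falls in the 23-24 band.
Grid: Level 23-24 × Category 1 = 33-41 months.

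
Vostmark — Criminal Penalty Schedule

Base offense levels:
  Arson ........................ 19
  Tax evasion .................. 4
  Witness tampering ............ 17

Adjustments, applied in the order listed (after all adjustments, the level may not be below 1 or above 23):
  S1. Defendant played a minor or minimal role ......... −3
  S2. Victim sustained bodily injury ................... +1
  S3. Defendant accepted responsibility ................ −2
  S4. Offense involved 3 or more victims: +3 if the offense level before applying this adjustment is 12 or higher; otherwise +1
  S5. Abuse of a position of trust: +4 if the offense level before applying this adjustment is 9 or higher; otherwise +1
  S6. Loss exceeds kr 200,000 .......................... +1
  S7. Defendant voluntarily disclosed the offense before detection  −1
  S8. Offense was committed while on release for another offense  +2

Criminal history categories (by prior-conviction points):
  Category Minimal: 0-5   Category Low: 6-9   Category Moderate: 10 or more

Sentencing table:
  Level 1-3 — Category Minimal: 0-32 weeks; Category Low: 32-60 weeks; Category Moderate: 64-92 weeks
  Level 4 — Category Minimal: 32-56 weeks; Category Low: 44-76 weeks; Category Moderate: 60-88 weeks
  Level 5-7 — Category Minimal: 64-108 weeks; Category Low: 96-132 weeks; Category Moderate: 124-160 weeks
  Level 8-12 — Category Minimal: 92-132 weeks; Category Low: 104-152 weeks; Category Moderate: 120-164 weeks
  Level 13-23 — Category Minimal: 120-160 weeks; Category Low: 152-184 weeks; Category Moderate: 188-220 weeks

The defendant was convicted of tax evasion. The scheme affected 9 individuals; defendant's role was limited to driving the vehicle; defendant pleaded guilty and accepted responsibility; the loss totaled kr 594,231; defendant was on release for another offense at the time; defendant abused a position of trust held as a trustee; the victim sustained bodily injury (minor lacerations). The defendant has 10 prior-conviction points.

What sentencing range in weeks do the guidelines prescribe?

Base offense level for tax evasion: 4.
S1 applies: 4 − 3 = 1.
S2 applies: 1 + 1 = 2.
S3 applies: 2 − 2 = 0.
S4 applies (level before this adjustment is 0 < 12, so +1): 0 + 1 = 1.
S5 applies (level before this adjustment is 1 < 9, so +1): 1 + 1 = 2.
S6 applies: 2 + 1 = 3.
S8 applies: 3 + 2 = 5.
Final offense level: 5.
Criminal history: 10 prior points → Category Moderate (10+).
Level 5 falls in the 5-7 band.
Grid: Level 5-7 × Category Moderate = 124-160 weeks.

124-160 weeks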